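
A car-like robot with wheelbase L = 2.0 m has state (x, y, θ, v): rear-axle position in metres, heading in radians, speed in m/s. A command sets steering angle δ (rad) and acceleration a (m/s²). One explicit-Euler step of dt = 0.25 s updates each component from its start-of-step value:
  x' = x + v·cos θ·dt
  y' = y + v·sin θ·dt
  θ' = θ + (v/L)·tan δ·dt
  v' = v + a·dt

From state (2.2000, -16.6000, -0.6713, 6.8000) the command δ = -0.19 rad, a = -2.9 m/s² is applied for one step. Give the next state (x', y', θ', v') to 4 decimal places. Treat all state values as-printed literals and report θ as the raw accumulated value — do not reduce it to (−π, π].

x' = 2.2000 + 6.8000·cos(-0.6713)·0.25 = 3.5311
y' = -16.6000 + 6.8000·sin(-0.6713)·0.25 = -17.6574
θ' = -0.6713 + (6.8000/2.0)·tan(-0.19)·0.25 = -0.8348
v' = 6.8000 − 2.9000·0.25 = 6.0750

(3.5311, -17.6574, -0.8348, 6.0750)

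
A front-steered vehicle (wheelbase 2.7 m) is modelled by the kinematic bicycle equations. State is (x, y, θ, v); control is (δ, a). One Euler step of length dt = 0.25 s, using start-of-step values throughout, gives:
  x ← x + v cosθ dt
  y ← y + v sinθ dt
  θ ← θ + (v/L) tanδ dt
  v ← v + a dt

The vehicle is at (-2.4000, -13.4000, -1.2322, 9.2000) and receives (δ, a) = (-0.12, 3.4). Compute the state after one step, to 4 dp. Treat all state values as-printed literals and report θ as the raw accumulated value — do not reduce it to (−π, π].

(-1.6360, -15.5694, -1.3349, 10.0500)

x' = -2.4000 + 9.2000·cos(-1.2322)·0.25 = -1.6360
y' = -13.4000 + 9.2000·sin(-1.2322)·0.25 = -15.5694
θ' = -1.2322 + (9.2000/2.7)·tan(-0.12)·0.25 = -1.3349
v' = 9.2000 + 3.4000·0.25 = 10.0500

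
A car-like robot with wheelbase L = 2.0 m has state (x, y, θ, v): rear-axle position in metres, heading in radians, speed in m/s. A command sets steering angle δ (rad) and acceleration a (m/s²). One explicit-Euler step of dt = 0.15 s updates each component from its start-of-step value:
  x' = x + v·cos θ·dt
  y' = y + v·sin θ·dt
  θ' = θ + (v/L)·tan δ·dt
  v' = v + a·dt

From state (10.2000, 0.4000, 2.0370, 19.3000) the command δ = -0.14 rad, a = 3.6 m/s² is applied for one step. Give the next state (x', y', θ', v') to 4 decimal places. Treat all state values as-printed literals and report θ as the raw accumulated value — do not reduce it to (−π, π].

(8.8987, 2.9860, 1.8330, 19.8400)

x' = 10.2000 + 19.3000·cos(2.0370)·0.15 = 8.8987
y' = 0.4000 + 19.3000·sin(2.0370)·0.15 = 2.9860
θ' = 2.0370 + (19.3000/2.0)·tan(-0.14)·0.15 = 1.8330
v' = 19.3000 + 3.6000·0.15 = 19.8400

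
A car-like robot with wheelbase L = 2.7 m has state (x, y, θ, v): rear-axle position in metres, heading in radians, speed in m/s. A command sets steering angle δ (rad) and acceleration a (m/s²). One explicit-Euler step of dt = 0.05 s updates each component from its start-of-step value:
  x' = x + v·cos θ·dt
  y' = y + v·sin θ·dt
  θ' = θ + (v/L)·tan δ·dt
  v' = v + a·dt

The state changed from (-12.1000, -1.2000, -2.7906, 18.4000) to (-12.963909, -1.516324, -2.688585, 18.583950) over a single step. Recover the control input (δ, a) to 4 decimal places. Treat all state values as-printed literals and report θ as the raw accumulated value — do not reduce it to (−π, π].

a = (v'−v)/dt = (0.183950)/0.05 = 3.6790
Δθ = θ'−θ = 0.102015;  (v·dt/L) = 18.4000·0.05/2.7 = 0.340741
tan δ = Δθ·L/(v·dt) = 0.299392  →  δ = 0.2909

δ = 0.2909, a = 3.6790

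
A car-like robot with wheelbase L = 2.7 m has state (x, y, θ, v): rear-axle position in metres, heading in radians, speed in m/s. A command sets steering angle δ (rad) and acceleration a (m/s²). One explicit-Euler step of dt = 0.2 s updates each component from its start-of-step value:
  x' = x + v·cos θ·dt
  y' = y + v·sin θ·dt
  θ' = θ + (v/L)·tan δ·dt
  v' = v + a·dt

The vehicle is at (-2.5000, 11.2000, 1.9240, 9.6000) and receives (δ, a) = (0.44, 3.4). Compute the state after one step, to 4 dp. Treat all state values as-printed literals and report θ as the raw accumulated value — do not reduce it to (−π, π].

(-3.1641, 13.0015, 2.2588, 10.2800)

x' = -2.5000 + 9.6000·cos(1.9240)·0.2 = -3.1641
y' = 11.2000 + 9.6000·sin(1.9240)·0.2 = 13.0015
θ' = 1.9240 + (9.6000/2.7)·tan(0.44)·0.2 = 2.2588
v' = 9.6000 + 3.4000·0.2 = 10.2800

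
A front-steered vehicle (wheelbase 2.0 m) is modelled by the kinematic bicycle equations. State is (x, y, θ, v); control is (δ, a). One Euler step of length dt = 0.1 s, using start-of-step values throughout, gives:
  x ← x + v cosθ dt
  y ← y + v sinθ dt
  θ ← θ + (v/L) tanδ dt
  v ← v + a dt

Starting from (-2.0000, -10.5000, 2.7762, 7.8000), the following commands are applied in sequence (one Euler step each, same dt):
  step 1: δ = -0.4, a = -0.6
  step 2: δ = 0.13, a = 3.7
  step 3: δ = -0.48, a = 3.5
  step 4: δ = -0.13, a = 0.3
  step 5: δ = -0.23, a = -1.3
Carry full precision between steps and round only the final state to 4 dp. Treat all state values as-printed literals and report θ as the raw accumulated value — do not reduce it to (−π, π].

after step 1 (δ=-0.4, a=-0.6): (-2.728507, -10.221293, 2.611311, 7.740000)
after step 2 (δ=0.13, a=3.7): (-3.396209, -9.829822, 2.661906, 8.110000)
after step 3 (δ=-0.48, a=3.5): (-4.115680, -9.455545, 2.450798, 8.460000)
after step 4 (δ=-0.13, a=0.3): (-4.767726, -8.916516, 2.395496, 8.490000)
after step 5 (δ=-0.23, a=-1.3): (-5.391184, -8.340234, 2.296103, 8.360000)

(-5.3912, -8.3402, 2.2961, 8.3600)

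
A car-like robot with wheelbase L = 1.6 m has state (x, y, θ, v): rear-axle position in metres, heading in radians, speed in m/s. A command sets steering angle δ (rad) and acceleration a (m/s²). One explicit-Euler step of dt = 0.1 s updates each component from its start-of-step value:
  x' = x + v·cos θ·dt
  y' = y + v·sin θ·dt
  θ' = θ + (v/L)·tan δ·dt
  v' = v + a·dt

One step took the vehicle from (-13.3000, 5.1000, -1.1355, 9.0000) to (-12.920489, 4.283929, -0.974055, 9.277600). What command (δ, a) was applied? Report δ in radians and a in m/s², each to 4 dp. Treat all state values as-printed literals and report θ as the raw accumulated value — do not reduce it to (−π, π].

a = (v'−v)/dt = (0.277600)/0.1 = 2.7760
Δθ = θ'−θ = 0.161445;  (v·dt/L) = 9.0000·0.1/1.6 = 0.562500
tan δ = Δθ·L/(v·dt) = 0.287013  →  δ = 0.2795

δ = 0.2795, a = 2.7760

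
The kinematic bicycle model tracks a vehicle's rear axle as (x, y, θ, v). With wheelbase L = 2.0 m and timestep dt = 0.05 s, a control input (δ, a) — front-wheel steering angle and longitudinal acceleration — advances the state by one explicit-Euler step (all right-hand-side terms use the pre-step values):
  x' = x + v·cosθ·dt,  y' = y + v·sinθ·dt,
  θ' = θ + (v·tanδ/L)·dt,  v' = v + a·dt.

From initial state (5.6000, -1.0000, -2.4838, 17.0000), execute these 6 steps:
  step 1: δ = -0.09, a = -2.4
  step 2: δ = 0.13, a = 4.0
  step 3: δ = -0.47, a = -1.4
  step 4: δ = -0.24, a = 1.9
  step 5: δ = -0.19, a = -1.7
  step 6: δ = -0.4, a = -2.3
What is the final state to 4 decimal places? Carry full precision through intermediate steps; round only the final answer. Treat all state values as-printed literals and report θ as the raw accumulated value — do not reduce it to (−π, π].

after step 1 (δ=-0.09, a=-2.4): (4.927358, -1.519666, -2.522154, 16.880000)
after step 2 (δ=0.13, a=4.0): (4.240169, -2.009674, -2.466982, 17.080000)
after step 3 (δ=-0.47, a=-1.4): (3.573238, -2.543076, -2.683884, 17.010000)
after step 4 (δ=-0.24, a=1.9): (2.810282, -2.918907, -2.787950, 17.105000)
after step 5 (δ=-0.19, a=-1.7): (2.007957, -3.215095, -2.870190, 17.020000)
after step 6 (δ=-0.4, a=-2.3): (1.188107, -3.443234, -3.050089, 16.905000)

(1.1881, -3.4432, -3.0501, 16.9050)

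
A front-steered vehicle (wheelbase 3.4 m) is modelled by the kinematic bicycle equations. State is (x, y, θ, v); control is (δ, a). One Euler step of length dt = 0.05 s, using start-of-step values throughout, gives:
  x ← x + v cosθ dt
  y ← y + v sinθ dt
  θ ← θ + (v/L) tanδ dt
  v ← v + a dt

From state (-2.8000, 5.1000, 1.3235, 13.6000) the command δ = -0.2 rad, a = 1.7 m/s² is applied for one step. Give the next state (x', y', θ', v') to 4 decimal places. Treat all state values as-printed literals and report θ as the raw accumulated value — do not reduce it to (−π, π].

x' = -2.8000 + 13.6000·cos(1.3235)·0.05 = -2.6335
y' = 5.1000 + 13.6000·sin(1.3235)·0.05 = 5.7593
θ' = 1.3235 + (13.6000/3.4)·tan(-0.2)·0.05 = 1.2830
v' = 13.6000 + 1.7000·0.05 = 13.6850

(-2.6335, 5.7593, 1.2830, 13.6850)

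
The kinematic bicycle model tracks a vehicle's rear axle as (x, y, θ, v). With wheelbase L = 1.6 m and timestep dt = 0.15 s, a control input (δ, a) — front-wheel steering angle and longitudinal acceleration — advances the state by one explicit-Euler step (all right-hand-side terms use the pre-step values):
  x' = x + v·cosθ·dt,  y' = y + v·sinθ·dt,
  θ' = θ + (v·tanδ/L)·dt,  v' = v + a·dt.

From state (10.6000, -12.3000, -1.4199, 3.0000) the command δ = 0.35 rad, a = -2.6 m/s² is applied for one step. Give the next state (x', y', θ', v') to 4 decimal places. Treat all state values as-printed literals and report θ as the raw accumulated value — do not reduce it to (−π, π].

(10.6676, -12.7449, -1.3172, 2.6100)

x' = 10.6000 + 3.0000·cos(-1.4199)·0.15 = 10.6676
y' = -12.3000 + 3.0000·sin(-1.4199)·0.15 = -12.7449
θ' = -1.4199 + (3.0000/1.6)·tan(0.35)·0.15 = -1.3172
v' = 3.0000 − 2.6000·0.15 = 2.6100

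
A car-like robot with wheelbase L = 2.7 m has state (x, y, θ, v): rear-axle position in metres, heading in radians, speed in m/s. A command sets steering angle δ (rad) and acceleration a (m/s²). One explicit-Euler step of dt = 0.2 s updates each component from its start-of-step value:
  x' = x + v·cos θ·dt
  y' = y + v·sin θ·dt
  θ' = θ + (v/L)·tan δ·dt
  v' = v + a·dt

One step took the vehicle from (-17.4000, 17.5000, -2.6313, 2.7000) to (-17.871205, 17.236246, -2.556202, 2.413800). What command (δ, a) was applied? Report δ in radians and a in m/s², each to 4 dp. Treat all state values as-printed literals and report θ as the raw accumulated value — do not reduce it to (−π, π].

a = (v'−v)/dt = (-0.286200)/0.2 = -1.4310
Δθ = θ'−θ = 0.075098;  (v·dt/L) = 2.7000·0.2/2.7 = 0.200000
tan δ = Δθ·L/(v·dt) = 0.375490  →  δ = 0.3592

δ = 0.3592, a = -1.4310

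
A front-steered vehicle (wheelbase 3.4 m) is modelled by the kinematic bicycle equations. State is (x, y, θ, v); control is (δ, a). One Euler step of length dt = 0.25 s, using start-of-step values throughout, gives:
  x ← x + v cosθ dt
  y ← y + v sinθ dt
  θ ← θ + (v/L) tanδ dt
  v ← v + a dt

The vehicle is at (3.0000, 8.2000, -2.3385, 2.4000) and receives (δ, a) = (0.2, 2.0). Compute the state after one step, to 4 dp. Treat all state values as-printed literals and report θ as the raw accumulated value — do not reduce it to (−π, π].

(2.5833, 7.7683, -2.3027, 2.9000)

x' = 3.0000 + 2.4000·cos(-2.3385)·0.25 = 2.5833
y' = 8.2000 + 2.4000·sin(-2.3385)·0.25 = 7.7683
θ' = -2.3385 + (2.4000/3.4)·tan(0.2)·0.25 = -2.3027
v' = 2.4000 + 2.0000·0.25 = 2.9000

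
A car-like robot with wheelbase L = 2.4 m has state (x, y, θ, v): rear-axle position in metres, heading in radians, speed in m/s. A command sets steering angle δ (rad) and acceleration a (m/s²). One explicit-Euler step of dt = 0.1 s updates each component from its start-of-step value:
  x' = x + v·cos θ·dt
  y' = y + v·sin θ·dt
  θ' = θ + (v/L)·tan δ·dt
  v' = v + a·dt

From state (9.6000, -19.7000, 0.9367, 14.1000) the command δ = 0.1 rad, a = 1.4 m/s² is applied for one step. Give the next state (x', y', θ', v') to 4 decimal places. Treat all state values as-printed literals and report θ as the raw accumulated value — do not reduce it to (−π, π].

(10.4354, -18.5641, 0.9956, 14.2400)

x' = 9.6000 + 14.1000·cos(0.9367)·0.1 = 10.4354
y' = -19.7000 + 14.1000·sin(0.9367)·0.1 = -18.5641
θ' = 0.9367 + (14.1000/2.4)·tan(0.1)·0.1 = 0.9956
v' = 14.1000 + 1.4000·0.1 = 14.2400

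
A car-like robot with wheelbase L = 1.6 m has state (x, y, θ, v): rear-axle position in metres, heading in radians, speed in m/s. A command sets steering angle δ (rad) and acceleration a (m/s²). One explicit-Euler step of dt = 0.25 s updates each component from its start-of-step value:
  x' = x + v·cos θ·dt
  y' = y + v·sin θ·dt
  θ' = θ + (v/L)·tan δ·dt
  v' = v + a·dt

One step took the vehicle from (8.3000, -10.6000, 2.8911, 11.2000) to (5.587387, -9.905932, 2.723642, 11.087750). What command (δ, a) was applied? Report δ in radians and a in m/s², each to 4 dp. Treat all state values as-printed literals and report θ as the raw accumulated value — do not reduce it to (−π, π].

δ = -0.0954, a = -0.4490

a = (v'−v)/dt = (-0.112250)/0.25 = -0.4490
Δθ = θ'−θ = -0.167458;  (v·dt/L) = 11.2000·0.25/1.6 = 1.750000
tan δ = Δθ·L/(v·dt) = -0.095690  →  δ = -0.0954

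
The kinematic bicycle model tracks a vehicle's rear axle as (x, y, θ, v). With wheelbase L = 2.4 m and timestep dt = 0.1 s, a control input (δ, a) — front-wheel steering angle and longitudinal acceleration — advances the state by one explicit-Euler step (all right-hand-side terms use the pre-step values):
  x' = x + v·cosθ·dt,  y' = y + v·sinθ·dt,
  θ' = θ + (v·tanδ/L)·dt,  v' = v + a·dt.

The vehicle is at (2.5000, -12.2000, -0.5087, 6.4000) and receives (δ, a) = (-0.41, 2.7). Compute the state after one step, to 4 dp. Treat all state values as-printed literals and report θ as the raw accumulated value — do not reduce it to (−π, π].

x' = 2.5000 + 6.4000·cos(-0.5087)·0.1 = 3.0590
y' = -12.2000 + 6.4000·sin(-0.5087)·0.1 = -12.5117
θ' = -0.5087 + (6.4000/2.4)·tan(-0.41)·0.1 = -0.6246
v' = 6.4000 + 2.7000·0.1 = 6.6700

(3.0590, -12.5117, -0.6246, 6.6700)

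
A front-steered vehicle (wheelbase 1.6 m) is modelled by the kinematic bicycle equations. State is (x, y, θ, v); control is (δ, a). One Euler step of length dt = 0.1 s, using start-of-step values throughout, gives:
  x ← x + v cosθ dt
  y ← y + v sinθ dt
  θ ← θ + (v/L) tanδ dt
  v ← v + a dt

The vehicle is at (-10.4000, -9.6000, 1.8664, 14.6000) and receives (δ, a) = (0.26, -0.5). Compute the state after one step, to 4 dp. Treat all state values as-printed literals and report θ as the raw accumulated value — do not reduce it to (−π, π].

x' = -10.4000 + 14.6000·cos(1.8664)·0.1 = -10.8253
y' = -9.6000 + 14.6000·sin(1.8664)·0.1 = -8.2033
θ' = 1.8664 + (14.6000/1.6)·tan(0.26)·0.1 = 2.1091
v' = 14.6000 − 0.5000·0.1 = 14.5500

(-10.8253, -8.2033, 2.1091, 14.5500)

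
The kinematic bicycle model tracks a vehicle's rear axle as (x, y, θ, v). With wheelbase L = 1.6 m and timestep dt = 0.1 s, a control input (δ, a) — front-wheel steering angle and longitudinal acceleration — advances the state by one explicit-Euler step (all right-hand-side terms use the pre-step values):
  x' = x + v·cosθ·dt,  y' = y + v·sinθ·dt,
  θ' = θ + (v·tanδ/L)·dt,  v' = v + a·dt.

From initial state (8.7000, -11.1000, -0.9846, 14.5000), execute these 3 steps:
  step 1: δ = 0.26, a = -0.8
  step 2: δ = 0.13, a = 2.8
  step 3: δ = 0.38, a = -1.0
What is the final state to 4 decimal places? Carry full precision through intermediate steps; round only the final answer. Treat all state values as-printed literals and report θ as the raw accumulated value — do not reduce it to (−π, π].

(11.7551, -14.1449, -0.2587, 14.6000)

after step 1 (δ=0.26, a=-0.8): (9.502135, -12.307924, -0.743518, 14.420000)
after step 2 (δ=0.13, a=2.8): (10.563579, -13.283987, -0.625691, 14.700000)
after step 3 (δ=0.38, a=-1.0): (11.755100, -14.144904, -0.258731, 14.600000)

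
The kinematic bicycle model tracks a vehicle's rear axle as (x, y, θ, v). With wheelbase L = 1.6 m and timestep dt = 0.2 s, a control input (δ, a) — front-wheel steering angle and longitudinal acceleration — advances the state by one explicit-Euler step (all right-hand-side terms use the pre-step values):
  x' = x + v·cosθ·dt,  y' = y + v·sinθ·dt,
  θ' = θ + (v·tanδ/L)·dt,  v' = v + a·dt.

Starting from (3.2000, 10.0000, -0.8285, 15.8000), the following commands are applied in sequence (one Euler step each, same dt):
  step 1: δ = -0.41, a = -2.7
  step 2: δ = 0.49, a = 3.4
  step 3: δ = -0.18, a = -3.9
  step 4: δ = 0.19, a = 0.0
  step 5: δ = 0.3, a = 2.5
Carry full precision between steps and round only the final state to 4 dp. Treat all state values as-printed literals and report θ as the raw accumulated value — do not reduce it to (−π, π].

(11.4192, -1.8181, -0.0814, 15.6600)

after step 1 (δ=-0.41, a=-2.7): (5.336103, 7.671338, -1.686897, 15.260000)
after step 2 (δ=0.49, a=3.4): (4.982560, 4.639885, -0.669459, 15.940000)
after step 3 (δ=-0.18, a=-3.9): (7.482455, 2.661534, -1.032033, 15.160000)
after step 4 (δ=0.19, a=0.0): (9.038098, 0.059036, -0.667587, 15.160000)
after step 5 (δ=0.3, a=2.5): (11.419182, -1.818054, -0.081395, 15.660000)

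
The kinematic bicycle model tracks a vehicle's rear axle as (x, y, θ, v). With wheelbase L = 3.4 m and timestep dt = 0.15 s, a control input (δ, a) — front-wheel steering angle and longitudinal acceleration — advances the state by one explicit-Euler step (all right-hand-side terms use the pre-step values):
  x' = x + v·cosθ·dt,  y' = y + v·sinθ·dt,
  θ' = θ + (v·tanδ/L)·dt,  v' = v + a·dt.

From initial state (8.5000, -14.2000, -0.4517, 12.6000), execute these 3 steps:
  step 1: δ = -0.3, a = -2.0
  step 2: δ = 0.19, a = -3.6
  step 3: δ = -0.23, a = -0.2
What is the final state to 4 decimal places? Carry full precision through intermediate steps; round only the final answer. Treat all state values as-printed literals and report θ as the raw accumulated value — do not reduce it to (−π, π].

(13.2296, -16.9779, -0.6408, 11.7300)

after step 1 (δ=-0.3, a=-2.0): (10.200445, -15.024977, -0.623655, 12.300000)
after step 2 (δ=0.19, a=-3.6): (11.698123, -16.102467, -0.519293, 11.760000)
after step 3 (δ=-0.23, a=-0.2): (13.229576, -16.977881, -0.640772, 11.730000)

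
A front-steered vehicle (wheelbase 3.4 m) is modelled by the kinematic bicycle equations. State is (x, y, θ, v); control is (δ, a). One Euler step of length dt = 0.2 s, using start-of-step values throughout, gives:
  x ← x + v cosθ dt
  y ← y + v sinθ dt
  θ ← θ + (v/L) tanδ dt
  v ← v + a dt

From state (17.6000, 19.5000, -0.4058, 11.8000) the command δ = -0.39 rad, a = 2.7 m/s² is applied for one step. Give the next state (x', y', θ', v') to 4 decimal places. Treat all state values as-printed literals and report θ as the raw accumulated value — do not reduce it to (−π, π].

x' = 17.6000 + 11.8000·cos(-0.4058)·0.2 = 19.7683
y' = 19.5000 + 11.8000·sin(-0.4058)·0.2 = 18.5684
θ' = -0.4058 + (11.8000/3.4)·tan(-0.39)·0.2 = -0.6911
v' = 11.8000 + 2.7000·0.2 = 12.3400

(19.7683, 18.5684, -0.6911, 12.3400)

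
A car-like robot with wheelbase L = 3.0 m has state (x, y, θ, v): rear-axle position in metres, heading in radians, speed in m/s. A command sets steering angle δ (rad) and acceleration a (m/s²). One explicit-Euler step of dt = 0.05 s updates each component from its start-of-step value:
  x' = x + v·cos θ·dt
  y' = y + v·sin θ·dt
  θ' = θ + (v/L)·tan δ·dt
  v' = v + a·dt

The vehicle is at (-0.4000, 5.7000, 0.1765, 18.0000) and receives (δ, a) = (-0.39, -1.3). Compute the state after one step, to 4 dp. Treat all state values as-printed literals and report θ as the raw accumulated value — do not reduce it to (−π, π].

(0.4860, 5.8580, 0.0532, 17.9350)

x' = -0.4000 + 18.0000·cos(0.1765)·0.05 = 0.4860
y' = 5.7000 + 18.0000·sin(0.1765)·0.05 = 5.8580
θ' = 0.1765 + (18.0000/3.0)·tan(-0.39)·0.05 = 0.0532
v' = 18.0000 − 1.3000·0.05 = 17.9350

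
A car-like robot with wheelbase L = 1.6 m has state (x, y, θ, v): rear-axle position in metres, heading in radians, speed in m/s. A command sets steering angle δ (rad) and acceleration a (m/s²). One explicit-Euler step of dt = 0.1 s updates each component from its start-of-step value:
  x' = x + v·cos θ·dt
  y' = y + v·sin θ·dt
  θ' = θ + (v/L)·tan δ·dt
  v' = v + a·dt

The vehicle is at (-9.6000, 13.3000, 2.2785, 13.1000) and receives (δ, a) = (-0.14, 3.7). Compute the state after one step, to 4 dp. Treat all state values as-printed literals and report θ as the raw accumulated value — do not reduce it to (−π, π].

(-10.4516, 14.2954, 2.1631, 13.4700)

x' = -9.6000 + 13.1000·cos(2.2785)·0.1 = -10.4516
y' = 13.3000 + 13.1000·sin(2.2785)·0.1 = 14.2954
θ' = 2.2785 + (13.1000/1.6)·tan(-0.14)·0.1 = 2.1631
v' = 13.1000 + 3.7000·0.1 = 13.4700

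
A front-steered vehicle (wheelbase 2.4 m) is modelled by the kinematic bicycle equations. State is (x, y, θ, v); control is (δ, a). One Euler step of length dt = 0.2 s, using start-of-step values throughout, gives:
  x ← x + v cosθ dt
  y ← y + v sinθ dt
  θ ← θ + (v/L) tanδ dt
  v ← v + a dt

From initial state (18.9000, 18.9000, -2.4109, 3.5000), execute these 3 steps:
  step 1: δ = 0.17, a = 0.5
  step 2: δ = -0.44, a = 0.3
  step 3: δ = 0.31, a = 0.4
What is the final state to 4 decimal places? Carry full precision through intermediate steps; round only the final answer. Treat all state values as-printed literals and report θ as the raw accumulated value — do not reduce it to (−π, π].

(17.2799, 17.4892, -2.4044, 3.7400)

after step 1 (δ=0.17, a=0.5): (18.378701, 18.432830, -2.360833, 3.600000)
after step 2 (δ=-0.44, a=0.3): (17.867228, 17.926080, -2.502068, 3.660000)
after step 3 (δ=0.31, a=0.4): (17.279887, 17.489212, -2.404368, 3.740000)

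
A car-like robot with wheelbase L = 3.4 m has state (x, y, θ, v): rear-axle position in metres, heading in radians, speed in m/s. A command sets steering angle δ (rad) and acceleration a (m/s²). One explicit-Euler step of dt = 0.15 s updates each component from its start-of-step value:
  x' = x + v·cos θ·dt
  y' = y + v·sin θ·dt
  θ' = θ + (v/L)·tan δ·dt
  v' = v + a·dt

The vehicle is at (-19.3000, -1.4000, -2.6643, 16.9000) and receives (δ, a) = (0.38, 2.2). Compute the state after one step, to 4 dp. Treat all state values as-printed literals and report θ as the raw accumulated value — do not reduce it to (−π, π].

(-21.5517, -2.5645, -2.3665, 17.2300)

x' = -19.3000 + 16.9000·cos(-2.6643)·0.15 = -21.5517
y' = -1.4000 + 16.9000·sin(-2.6643)·0.15 = -2.5645
θ' = -2.6643 + (16.9000/3.4)·tan(0.38)·0.15 = -2.3665
v' = 16.9000 + 2.2000·0.15 = 17.2300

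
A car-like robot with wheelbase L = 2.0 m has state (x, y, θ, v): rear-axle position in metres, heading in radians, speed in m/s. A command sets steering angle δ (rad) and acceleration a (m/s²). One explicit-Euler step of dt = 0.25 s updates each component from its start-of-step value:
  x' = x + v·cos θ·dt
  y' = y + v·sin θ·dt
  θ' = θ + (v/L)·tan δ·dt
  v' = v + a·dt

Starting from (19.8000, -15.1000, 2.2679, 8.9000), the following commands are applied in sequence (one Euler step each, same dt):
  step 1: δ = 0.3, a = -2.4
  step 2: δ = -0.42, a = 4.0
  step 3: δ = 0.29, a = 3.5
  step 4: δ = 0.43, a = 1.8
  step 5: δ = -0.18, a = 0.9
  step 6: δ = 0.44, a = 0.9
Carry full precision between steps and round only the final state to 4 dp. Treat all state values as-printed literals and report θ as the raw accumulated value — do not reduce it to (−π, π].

after step 1 (δ=0.3, a=-2.4): (18.371551, -13.394082, 2.612037, 8.300000)
after step 2 (δ=-0.42, a=4.0): (16.580760, -12.345895, 2.148718, 9.300000)
after step 3 (δ=0.29, a=3.5): (15.310650, -10.398475, 2.495622, 10.175000)
after step 4 (δ=0.43, a=1.8): (13.279425, -8.867205, 3.078931, 10.625000)
after step 5 (δ=-0.18, a=0.9): (10.628388, -8.700869, 2.837253, 10.850000)
after step 6 (δ=0.44, a=0.9): (8.040541, -7.888032, 3.475749, 11.075000)

(8.0405, -7.8880, 3.4757, 11.0750)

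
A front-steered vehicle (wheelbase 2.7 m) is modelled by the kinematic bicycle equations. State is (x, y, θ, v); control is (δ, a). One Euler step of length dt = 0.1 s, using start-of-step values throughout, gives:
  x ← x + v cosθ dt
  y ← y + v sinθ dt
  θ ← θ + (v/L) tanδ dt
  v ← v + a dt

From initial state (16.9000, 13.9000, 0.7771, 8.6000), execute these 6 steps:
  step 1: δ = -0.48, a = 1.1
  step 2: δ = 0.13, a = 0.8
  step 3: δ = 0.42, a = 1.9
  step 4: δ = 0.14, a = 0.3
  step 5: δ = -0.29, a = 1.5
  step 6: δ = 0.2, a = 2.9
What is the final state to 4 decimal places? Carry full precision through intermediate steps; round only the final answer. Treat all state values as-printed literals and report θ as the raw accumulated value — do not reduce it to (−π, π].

after step 1 (δ=-0.48, a=1.1): (17.513137, 14.503045, 0.611276, 8.710000)
after step 2 (δ=0.13, a=0.8): (18.226413, 15.002923, 0.653451, 8.790000)
after step 3 (δ=0.42, a=1.9): (18.924331, 15.537293, 0.798835, 8.980000)
after step 4 (δ=0.14, a=0.3): (19.550724, 16.180749, 0.845704, 9.010000)
after step 5 (δ=-0.29, a=1.5): (20.148271, 16.855092, 0.746123, 9.160000)
after step 6 (δ=0.2, a=2.9): (20.820914, 17.476870, 0.814894, 9.450000)

(20.8209, 17.4769, 0.8149, 9.4500)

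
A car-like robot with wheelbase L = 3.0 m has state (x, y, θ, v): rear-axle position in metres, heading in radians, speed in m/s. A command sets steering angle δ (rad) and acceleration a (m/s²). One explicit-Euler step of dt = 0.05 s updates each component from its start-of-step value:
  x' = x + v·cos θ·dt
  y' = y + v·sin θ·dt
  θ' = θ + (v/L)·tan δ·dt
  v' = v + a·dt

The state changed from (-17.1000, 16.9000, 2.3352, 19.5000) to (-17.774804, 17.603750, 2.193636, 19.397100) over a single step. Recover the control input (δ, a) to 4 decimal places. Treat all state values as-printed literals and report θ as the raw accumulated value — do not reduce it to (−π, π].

a = (v'−v)/dt = (-0.102900)/0.05 = -2.0580
Δθ = θ'−θ = -0.141564;  (v·dt/L) = 19.5000·0.05/3.0 = 0.325000
tan δ = Δθ·L/(v·dt) = -0.435582  →  δ = -0.4108

δ = -0.4108, a = -2.0580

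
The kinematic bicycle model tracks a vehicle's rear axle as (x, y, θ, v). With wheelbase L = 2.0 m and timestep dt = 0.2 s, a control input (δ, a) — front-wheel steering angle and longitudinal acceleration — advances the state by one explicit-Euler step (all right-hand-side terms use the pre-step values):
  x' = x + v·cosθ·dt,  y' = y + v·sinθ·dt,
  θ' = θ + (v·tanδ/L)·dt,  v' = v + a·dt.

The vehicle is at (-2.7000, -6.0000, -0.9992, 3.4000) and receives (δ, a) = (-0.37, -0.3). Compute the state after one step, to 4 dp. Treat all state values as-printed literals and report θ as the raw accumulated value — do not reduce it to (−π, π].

x' = -2.7000 + 3.4000·cos(-0.9992)·0.2 = -2.3321
y' = -6.0000 + 3.4000·sin(-0.9992)·0.2 = -6.5719
θ' = -0.9992 + (3.4000/2.0)·tan(-0.37)·0.2 = -1.1311
v' = 3.4000 − 0.3000·0.2 = 3.3400

(-2.3321, -6.5719, -1.1311, 3.3400)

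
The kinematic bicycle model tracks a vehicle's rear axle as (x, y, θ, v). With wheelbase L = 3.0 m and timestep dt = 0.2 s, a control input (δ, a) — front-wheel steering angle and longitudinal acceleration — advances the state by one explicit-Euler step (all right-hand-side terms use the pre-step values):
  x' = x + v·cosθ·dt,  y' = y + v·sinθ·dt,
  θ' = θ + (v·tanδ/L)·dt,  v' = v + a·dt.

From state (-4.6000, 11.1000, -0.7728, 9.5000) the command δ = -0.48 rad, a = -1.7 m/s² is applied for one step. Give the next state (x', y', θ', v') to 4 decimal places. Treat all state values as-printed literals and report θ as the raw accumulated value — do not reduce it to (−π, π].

x' = -4.6000 + 9.5000·cos(-0.7728)·0.2 = -3.2397
y' = 11.1000 + 9.5000·sin(-0.7728)·0.2 = 9.7735
θ' = -0.7728 + (9.5000/3.0)·tan(-0.48)·0.2 = -1.1025
v' = 9.5000 − 1.7000·0.2 = 9.1600

(-3.2397, 9.7735, -1.1025, 9.1600)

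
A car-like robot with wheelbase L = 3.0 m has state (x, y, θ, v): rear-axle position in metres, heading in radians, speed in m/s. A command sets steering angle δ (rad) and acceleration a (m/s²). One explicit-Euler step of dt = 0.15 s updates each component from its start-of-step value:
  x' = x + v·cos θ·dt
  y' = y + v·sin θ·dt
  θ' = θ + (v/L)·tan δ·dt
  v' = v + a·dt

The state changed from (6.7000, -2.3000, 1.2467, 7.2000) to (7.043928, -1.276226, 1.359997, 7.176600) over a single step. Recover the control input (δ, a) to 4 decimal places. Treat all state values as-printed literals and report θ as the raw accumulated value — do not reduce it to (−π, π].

δ = 0.3049, a = -0.1560

a = (v'−v)/dt = (-0.023400)/0.15 = -0.1560
Δθ = θ'−θ = 0.113297;  (v·dt/L) = 7.2000·0.15/3.0 = 0.360000
tan δ = Δθ·L/(v·dt) = 0.314714  →  δ = 0.3049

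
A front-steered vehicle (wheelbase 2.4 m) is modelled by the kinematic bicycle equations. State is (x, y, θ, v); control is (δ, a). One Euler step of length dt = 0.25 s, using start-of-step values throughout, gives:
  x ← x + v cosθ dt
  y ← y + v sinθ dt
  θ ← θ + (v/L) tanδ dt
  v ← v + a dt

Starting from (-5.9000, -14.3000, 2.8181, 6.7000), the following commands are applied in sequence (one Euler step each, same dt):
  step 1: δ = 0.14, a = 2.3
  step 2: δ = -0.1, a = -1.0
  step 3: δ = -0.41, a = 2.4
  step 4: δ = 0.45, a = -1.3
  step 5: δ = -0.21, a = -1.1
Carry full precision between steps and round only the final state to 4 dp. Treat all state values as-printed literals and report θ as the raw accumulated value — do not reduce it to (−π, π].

(-14.2651, -11.3082, 2.7440, 7.0250)

after step 1 (δ=0.14, a=2.3): (-7.488119, -13.767551, 2.916452, 7.275000)
after step 2 (δ=-0.1, a=-1.0): (-9.260969, -13.361527, 2.840417, 7.025000)
after step 3 (δ=-0.41, a=2.4): (-10.938167, -12.840547, 2.522366, 7.625000)
after step 4 (δ=0.45, a=-1.3): (-12.490480, -11.734149, 2.906043, 7.300000)
after step 5 (δ=-0.21, a=-1.1): (-14.265084, -11.308235, 2.743966, 7.025000)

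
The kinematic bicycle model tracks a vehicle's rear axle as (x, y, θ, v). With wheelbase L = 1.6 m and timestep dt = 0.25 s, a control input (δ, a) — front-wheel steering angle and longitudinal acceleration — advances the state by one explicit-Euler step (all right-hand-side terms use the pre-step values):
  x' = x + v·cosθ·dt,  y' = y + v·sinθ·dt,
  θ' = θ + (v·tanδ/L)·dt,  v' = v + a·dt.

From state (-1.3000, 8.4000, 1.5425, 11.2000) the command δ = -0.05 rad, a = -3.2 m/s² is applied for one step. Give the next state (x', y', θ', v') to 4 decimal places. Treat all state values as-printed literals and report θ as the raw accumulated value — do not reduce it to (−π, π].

x' = -1.3000 + 11.2000·cos(1.5425)·0.25 = -1.2208
y' = 8.4000 + 11.2000·sin(1.5425)·0.25 = 11.1989
θ' = 1.5425 + (11.2000/1.6)·tan(-0.05)·0.25 = 1.4549
v' = 11.2000 − 3.2000·0.25 = 10.4000

(-1.2208, 11.1989, 1.4549, 10.4000)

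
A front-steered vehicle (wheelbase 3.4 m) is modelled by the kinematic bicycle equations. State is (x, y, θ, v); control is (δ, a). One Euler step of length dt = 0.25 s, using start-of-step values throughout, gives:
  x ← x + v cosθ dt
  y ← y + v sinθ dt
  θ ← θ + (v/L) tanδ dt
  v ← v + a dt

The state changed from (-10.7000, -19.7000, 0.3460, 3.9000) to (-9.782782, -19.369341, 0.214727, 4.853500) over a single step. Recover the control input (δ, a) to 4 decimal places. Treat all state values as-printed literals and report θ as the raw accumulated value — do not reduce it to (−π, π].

a = (v'−v)/dt = (0.953500)/0.25 = 3.8140
Δθ = θ'−θ = -0.131273;  (v·dt/L) = 3.9000·0.25/3.4 = 0.286765
tan δ = Δθ·L/(v·dt) = -0.457773  →  δ = -0.4293

δ = -0.4293, a = 3.8140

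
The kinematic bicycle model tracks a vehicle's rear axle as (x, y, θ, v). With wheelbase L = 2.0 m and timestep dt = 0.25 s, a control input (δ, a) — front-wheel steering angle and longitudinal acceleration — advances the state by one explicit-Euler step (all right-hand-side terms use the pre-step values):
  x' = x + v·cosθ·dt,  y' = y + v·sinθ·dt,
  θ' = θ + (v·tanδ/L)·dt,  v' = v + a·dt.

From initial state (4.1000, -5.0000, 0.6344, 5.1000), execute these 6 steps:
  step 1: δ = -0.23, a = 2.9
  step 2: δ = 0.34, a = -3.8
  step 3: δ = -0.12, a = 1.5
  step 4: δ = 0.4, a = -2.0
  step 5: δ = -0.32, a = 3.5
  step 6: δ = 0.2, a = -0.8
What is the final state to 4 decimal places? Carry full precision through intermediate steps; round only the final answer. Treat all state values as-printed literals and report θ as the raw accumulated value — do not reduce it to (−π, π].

(10.0653, -0.0047, 0.8924, 5.4250)

after step 1 (δ=-0.23, a=2.9): (5.126920, -4.244315, 0.485134, 5.825000)
after step 2 (δ=0.34, a=-3.8): (6.415137, -3.565227, 0.742698, 4.875000)
after step 3 (δ=-0.12, a=1.5): (7.312925, -2.741013, 0.669220, 5.250000)
after step 4 (δ=0.4, a=-2.0): (8.342326, -1.926771, 0.946678, 4.750000)
after step 5 (δ=-0.32, a=3.5): (9.036280, -0.963140, 0.749916, 5.625000)
after step 6 (δ=0.2, a=-0.8): (10.065298, -0.004672, 0.892446, 5.425000)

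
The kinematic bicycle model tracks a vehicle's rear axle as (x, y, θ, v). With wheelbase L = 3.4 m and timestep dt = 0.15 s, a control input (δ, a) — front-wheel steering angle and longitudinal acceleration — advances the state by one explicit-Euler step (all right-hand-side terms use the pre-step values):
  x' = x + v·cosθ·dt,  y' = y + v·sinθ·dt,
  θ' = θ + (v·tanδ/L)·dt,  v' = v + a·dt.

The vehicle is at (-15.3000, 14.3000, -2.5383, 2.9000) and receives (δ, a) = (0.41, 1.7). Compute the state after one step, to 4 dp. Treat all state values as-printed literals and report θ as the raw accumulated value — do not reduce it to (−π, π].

x' = -15.3000 + 2.9000·cos(-2.5383)·0.15 = -15.6582
y' = 14.3000 + 2.9000·sin(-2.5383)·0.15 = 14.0532
θ' = -2.5383 + (2.9000/3.4)·tan(0.41)·0.15 = -2.4827
v' = 2.9000 + 1.7000·0.15 = 3.1550

(-15.6582, 14.0532, -2.4827, 3.1550)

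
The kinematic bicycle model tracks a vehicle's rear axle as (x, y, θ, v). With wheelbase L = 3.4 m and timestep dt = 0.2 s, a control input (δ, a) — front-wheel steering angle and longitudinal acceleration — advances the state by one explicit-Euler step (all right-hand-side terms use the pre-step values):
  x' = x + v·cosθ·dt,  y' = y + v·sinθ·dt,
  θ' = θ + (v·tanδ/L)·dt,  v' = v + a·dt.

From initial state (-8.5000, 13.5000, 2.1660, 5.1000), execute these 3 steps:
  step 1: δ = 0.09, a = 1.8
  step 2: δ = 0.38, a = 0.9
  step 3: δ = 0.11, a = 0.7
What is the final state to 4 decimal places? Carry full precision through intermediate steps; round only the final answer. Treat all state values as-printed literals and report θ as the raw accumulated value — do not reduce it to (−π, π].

(-10.4778, 16.0568, 2.3580, 5.7800)

after step 1 (δ=0.09, a=1.8): (-9.071891, 14.344595, 2.193073, 5.460000)
after step 2 (δ=0.38, a=0.9): (-9.708403, 15.231903, 2.321355, 5.640000)
after step 3 (δ=0.11, a=0.7): (-10.477753, 16.056819, 2.357997, 5.780000)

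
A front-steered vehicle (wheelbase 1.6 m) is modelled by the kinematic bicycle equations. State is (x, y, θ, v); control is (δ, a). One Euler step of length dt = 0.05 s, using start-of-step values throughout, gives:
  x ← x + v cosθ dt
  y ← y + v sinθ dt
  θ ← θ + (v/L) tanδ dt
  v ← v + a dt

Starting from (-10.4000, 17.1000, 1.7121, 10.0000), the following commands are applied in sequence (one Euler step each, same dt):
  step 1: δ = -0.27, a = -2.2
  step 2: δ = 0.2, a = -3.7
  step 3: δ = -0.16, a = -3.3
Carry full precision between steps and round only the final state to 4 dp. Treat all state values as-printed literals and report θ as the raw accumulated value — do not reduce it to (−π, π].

(-10.5544, 18.5707, 1.6393, 9.5400)

after step 1 (δ=-0.27, a=-2.2): (-10.470417, 17.595017, 1.625613, 9.890000)
after step 2 (δ=0.2, a=-3.7): (-10.497510, 18.088774, 1.688263, 9.705000)
after step 3 (δ=-0.16, a=-3.3): (-10.554380, 18.570680, 1.639320, 9.540000)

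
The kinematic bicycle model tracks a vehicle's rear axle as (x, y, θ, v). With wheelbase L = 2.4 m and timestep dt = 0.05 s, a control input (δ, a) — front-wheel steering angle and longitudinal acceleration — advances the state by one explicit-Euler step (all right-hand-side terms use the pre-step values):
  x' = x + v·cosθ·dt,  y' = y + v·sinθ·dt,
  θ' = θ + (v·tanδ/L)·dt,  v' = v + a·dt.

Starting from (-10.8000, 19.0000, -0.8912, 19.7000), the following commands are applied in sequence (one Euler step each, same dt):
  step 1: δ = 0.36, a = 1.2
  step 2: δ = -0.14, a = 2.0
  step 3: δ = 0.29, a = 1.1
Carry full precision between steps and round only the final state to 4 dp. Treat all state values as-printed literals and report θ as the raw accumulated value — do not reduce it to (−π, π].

(-8.7536, 16.8614, -0.6713, 19.9150)

after step 1 (δ=0.36, a=1.2): (-10.180948, 18.233841, -0.736718, 19.760000)
after step 2 (δ=-0.14, a=2.0): (-9.449159, 17.570043, -0.794731, 19.860000)
after step 3 (δ=0.29, a=1.1): (-8.753585, 16.861363, -0.671263, 19.915000)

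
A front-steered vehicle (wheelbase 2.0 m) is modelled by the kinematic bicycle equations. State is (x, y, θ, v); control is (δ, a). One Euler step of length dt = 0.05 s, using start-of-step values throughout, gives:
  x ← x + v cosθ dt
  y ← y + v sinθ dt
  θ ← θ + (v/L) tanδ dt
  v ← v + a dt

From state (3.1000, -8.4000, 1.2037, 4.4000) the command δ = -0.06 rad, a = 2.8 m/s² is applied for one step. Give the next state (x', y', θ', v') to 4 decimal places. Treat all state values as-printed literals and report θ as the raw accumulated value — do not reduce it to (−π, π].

x' = 3.1000 + 4.4000·cos(1.2037)·0.05 = 3.1790
y' = -8.4000 + 4.4000·sin(1.2037)·0.05 = -8.1947
θ' = 1.2037 + (4.4000/2.0)·tan(-0.06)·0.05 = 1.1971
v' = 4.4000 + 2.8000·0.05 = 4.5400

(3.1790, -8.1947, 1.1971, 4.5400)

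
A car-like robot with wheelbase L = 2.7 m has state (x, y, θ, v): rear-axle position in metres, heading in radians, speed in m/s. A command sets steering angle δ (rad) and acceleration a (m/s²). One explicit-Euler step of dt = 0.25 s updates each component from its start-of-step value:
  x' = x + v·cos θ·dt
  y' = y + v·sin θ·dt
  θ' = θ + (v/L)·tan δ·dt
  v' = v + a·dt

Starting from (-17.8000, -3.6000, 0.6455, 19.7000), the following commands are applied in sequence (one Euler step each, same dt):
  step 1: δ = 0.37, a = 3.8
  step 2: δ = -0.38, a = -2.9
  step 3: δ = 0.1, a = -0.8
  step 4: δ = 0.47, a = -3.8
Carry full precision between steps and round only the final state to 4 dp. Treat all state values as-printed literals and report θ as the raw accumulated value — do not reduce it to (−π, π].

(-5.0843, 10.6203, 1.7022, 18.7750)

after step 1 (δ=0.37, a=3.8): (-13.865915, -0.637130, 1.352991, 20.650000)
after step 2 (δ=-0.38, a=-2.9): (-12.750364, 4.403401, 0.589299, 19.925000)
after step 3 (δ=0.1, a=-0.8): (-8.609300, 7.171873, 0.774407, 19.725000)
after step 4 (δ=0.47, a=-3.8): (-5.084267, 10.620259, 1.702151, 18.775000)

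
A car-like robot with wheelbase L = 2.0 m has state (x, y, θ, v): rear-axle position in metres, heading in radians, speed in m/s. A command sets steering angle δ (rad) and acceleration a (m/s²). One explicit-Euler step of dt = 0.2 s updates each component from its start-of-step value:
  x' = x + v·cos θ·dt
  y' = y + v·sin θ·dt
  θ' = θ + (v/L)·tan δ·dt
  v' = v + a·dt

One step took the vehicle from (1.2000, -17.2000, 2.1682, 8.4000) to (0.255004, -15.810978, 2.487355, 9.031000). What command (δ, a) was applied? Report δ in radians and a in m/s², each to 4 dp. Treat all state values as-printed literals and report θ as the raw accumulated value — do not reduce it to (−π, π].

a = (v'−v)/dt = (0.631000)/0.2 = 3.1550
Δθ = θ'−θ = 0.319155;  (v·dt/L) = 8.4000·0.2/2.0 = 0.840000
tan δ = Δθ·L/(v·dt) = 0.379946  →  δ = 0.3631

δ = 0.3631, a = 3.1550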